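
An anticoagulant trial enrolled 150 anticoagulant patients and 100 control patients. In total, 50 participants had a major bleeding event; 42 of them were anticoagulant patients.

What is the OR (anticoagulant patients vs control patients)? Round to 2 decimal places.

OR = 4.47

anticoagulant patients without the outcome: 150 − 42 = 108
control patients with the outcome: 50 − 42 = 8
control patients without the outcome: 100 − 8 = 92
OR = (42 × 92) / (108 × 8) = 3864/864 ≈ 4.47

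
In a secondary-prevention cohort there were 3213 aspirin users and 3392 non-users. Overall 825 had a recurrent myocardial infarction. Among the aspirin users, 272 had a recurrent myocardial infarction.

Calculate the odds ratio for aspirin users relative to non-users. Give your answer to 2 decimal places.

0.47

aspirin users without the outcome: 3213 − 272 = 2941
non-users with the outcome: 825 − 272 = 553
non-users without the outcome: 3392 − 553 = 2839
odds, aspirin users = 272/2941 = 0.0925
odds, non-users = 553/2839 = 0.1948
OR = 0.0925 / 0.1948 = 0.47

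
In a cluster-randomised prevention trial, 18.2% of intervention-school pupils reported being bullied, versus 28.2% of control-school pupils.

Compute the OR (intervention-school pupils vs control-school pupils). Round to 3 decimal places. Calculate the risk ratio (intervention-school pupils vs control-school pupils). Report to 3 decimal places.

OR = 0.566; RR = 0.645

odds, intervention-school pupils = 0.1820/0.8180 = 0.2225
odds, control-school pupils = 0.2820/0.7180 = 0.3928
OR = 0.2225 / 0.3928 = 0.566
RR = 0.1820 / 0.2820 = 0.645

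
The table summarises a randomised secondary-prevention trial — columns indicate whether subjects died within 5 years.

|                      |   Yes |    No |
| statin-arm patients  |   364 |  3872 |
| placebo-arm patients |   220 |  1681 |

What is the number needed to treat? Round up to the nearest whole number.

NNT = 34

risk, statin-arm patients = 364/4236 = 0.085930
risk, placebo-arm patients = 220/1901 = 0.115729
absolute risk difference = 0.029798
1 / 0.029798 = 33.559 → round up → 34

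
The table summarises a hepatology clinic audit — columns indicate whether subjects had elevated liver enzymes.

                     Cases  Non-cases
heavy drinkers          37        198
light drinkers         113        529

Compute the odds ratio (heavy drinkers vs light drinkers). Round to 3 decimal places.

OR: 0.875

odds, heavy drinkers = 37/198 = 0.1869
odds, light drinkers = 113/529 = 0.2136
OR = 0.1869 / 0.2136 = 0.875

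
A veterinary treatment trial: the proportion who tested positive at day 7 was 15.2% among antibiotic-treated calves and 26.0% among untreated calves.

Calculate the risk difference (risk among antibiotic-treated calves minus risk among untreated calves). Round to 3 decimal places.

risk difference = 0.1520 − 0.2600 = -0.108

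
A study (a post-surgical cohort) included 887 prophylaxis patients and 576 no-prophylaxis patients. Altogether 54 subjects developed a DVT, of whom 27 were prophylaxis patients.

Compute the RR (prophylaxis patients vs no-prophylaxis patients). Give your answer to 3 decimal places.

prophylaxis patients without the outcome: 887 − 27 = 860
no-prophylaxis patients with the outcome: 54 − 27 = 27
no-prophylaxis patients without the outcome: 576 − 27 = 549
risk, prophylaxis patients = 27/887 = 0.03044
risk, no-prophylaxis patients = 27/576 = 0.04688
RR = 0.03044 / 0.04688 = 0.649

RR ≈ 0.649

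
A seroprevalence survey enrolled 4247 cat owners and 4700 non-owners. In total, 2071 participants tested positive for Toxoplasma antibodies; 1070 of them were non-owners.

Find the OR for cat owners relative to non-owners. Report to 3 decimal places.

cat owners with the outcome: 2071 − 1070 = 1001
cat owners without the outcome: 4247 − 1001 = 3246
non-owners without the outcome: 4700 − 1070 = 3630
OR = (1001 × 3630) / (3246 × 1070) = 3633630/3473220 ≈ 1.046

OR ≈ 1.046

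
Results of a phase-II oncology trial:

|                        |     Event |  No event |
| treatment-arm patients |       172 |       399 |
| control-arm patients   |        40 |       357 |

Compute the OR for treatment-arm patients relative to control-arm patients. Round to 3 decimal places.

OR = (172 × 357) / (399 × 40) = 61404/15960 ≈ 3.847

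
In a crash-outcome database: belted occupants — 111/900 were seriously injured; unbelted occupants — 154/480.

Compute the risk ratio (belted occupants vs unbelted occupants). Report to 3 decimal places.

RR: 0.384

risk, belted occupants = 111/900 = 0.1233
risk, unbelted occupants = 154/480 = 0.3208
RR = 0.1233 / 0.3208 = 0.384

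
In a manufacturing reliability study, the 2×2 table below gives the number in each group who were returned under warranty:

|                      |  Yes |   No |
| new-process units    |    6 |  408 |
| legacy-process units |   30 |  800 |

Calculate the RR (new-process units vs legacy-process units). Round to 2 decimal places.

risk, new-process units = 6/414 = 0.01449
risk, legacy-process units = 30/830 = 0.03614
RR = 0.01449 / 0.03614 = 0.40

RR: 0.40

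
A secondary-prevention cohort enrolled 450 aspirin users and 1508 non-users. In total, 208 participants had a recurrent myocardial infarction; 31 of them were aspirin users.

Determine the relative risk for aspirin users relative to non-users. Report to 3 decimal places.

0.587

aspirin users without the outcome: 450 − 31 = 419
non-users with the outcome: 208 − 31 = 177
non-users without the outcome: 1508 − 177 = 1331
risk, aspirin users = 31/450 = 0.0689
risk, non-users = 177/1508 = 0.1174
RR = 0.0689 / 0.1174 = 0.587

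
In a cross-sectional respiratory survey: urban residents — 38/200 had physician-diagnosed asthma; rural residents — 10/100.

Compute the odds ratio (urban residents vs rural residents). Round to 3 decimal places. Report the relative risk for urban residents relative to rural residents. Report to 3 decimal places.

OR = 2.111; RR = 1.900

OR = (38 × 90) / (162 × 10) = 3420/1620 ≈ 2.111
risk, urban residents = 38/200 = 0.1900
risk, rural residents = 10/100 = 0.1000
RR = 0.1900 / 0.1000 = 1.900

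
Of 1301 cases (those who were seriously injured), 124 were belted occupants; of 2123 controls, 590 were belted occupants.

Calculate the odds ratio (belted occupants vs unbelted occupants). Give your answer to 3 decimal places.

OR = (124 × 1533) / (590 × 1177) = 190092/694430 ≈ 0.274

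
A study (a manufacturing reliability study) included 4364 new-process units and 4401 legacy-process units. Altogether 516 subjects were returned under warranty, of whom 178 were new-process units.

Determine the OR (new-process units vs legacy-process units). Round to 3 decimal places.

OR = 0.511

new-process units without the outcome: 4364 − 178 = 4186
legacy-process units with the outcome: 516 − 178 = 338
legacy-process units without the outcome: 4401 − 338 = 4063
OR = (178 × 4063) / (4186 × 338) = 723214/1414868 ≈ 0.511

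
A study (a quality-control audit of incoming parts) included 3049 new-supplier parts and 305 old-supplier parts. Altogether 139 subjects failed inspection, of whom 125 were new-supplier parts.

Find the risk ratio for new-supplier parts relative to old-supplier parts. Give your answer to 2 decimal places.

0.89

new-supplier parts without the outcome: 3049 − 125 = 2924
old-supplier parts with the outcome: 139 − 125 = 14
old-supplier parts without the outcome: 305 − 14 = 291
risk, new-supplier parts = 125/3049 = 0.04100
risk, old-supplier parts = 14/305 = 0.04590
RR = 0.04100 / 0.04590 = 0.89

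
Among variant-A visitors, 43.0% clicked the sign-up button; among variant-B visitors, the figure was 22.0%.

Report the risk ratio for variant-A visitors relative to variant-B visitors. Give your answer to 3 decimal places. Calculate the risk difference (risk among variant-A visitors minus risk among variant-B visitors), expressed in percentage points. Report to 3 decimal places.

RR = 1.955; RD = 21.000

RR = 0.4300 / 0.2200 = 1.955
risk difference = 0.4300 − 0.2200 = 0.2100 → 21.000 percentage points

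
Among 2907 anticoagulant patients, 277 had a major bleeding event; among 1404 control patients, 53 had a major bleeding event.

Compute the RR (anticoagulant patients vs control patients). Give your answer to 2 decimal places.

risk, anticoagulant patients = 277/2907 = 0.09529
risk, control patients = 53/1404 = 0.03775
RR = 0.09529 / 0.03775 = 2.52

2.52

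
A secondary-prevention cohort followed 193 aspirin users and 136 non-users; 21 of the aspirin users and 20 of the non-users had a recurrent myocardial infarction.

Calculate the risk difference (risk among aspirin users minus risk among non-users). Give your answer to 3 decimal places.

risk, aspirin users = 21/193 = 0.1088
risk, non-users = 20/136 = 0.1471
risk difference = 0.1088 − 0.1471 = -0.038

-0.038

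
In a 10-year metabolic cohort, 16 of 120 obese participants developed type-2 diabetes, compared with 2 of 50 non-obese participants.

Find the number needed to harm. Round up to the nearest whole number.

11

risk, obese participants = 16/120 = 0.133333
risk, non-obese participants = 2/50 = 0.040000
absolute risk difference = 0.093333
1 / 0.093333 = 10.714 → round up → 11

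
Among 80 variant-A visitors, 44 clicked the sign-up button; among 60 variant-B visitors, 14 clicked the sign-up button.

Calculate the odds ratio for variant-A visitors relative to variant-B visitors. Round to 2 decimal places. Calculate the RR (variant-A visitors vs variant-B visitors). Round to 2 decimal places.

OR = 4.02; RR = 2.36

OR = (44 × 46) / (36 × 14) = 2024/504 ≈ 4.02
risk, variant-A visitors = 44/80 = 0.5500
risk, variant-B visitors = 14/60 = 0.2333
RR = 0.5500 / 0.2333 = 2.36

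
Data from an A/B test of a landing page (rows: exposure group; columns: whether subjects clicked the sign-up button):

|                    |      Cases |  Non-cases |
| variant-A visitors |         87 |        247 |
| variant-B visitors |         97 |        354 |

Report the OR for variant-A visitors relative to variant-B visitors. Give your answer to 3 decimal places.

1.285

odds, variant-A visitors = 87/247 = 0.3522
odds, variant-B visitors = 97/354 = 0.2740
OR = 0.3522 / 0.2740 = 1.285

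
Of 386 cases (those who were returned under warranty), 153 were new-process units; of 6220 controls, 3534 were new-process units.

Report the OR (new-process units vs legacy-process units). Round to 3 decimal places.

OR = (153 × 2686) / (3534 × 233) = 410958/823422 ≈ 0.499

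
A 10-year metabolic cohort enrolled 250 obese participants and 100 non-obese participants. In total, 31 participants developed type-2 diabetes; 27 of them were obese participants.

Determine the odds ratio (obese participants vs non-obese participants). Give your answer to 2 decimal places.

obese participants without the outcome: 250 − 27 = 223
non-obese participants with the outcome: 31 − 27 = 4
non-obese participants without the outcome: 100 − 4 = 96
odds, obese participants = 27/223 = 0.12108
odds, non-obese participants = 4/96 = 0.04167
OR = 0.12108 / 0.04167 = 2.91

OR: 2.91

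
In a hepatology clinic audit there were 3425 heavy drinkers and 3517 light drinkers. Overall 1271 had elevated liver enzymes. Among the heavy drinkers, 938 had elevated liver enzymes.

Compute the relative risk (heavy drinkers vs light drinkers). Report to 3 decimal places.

heavy drinkers without the outcome: 3425 − 938 = 2487
light drinkers with the outcome: 1271 − 938 = 333
light drinkers without the outcome: 3517 − 333 = 3184
risk, heavy drinkers = 938/3425 = 0.2739
risk, light drinkers = 333/3517 = 0.0947
RR = 0.2739 / 0.0947 = 2.892

2.892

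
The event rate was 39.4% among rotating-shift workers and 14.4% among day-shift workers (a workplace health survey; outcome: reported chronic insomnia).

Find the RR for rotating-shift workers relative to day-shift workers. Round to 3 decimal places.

RR = 0.3940 / 0.1440 = 2.736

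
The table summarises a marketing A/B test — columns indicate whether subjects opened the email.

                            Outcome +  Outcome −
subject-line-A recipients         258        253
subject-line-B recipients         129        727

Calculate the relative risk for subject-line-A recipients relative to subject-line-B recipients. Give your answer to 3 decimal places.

risk, subject-line-A recipients = 258/511 = 0.5049
risk, subject-line-B recipients = 129/856 = 0.1507
RR = 0.5049 / 0.1507 = 3.350

3.350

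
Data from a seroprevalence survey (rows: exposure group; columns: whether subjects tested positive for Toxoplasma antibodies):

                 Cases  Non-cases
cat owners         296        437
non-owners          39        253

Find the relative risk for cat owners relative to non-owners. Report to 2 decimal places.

RR: 3.02

risk, cat owners = 296/733 = 0.4038
risk, non-owners = 39/292 = 0.1336
RR = 0.4038 / 0.1336 = 3.02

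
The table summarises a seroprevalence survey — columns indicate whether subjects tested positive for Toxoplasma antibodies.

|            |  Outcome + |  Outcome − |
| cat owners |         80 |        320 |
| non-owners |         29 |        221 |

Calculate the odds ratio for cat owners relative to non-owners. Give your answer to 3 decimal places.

OR = (80 × 221) / (320 × 29) = 17680/9280 ≈ 1.905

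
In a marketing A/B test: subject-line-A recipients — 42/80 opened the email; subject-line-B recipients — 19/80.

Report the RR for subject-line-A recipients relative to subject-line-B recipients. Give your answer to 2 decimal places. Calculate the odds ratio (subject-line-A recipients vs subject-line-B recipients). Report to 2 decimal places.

risk, subject-line-A recipients = 42/80 = 0.5250
risk, subject-line-B recipients = 19/80 = 0.2375
RR = 0.5250 / 0.2375 = 2.21
OR = (42 × 61) / (38 × 19) = 2562/722 ≈ 3.55

RR = 2.21; OR = 3.55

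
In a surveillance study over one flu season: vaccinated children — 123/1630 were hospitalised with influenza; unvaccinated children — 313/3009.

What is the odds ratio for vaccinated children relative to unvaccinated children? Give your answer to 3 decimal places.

0.703

odds, vaccinated children = 123/1507 = 0.0816
odds, unvaccinated children = 313/2696 = 0.1161
OR = 0.0816 / 0.1161 = 0.703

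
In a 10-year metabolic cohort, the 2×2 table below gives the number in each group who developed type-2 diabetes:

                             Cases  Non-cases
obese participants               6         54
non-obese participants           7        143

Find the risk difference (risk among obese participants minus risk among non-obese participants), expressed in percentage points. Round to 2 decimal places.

RD ≈ 5.33

risk, obese participants = 6/60 = 0.10000
risk, non-obese participants = 7/150 = 0.04667
risk difference = 0.10000 − 0.04667 = 0.05333 → 5.33 percentage points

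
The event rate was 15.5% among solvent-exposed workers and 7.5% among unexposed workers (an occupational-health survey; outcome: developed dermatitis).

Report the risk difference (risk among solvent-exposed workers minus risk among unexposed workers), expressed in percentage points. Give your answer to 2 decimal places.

risk difference = 0.1550 − 0.0750 = 0.0800 → 8.00 percentage points

RD ≈ 8.00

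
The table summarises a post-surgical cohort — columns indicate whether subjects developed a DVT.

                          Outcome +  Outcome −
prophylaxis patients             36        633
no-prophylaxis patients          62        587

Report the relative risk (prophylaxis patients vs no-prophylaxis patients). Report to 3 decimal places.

RR ≈ 0.563

risk, prophylaxis patients = 36/669 = 0.0538
risk, no-prophylaxis patients = 62/649 = 0.0955
RR = 0.0538 / 0.0955 = 0.563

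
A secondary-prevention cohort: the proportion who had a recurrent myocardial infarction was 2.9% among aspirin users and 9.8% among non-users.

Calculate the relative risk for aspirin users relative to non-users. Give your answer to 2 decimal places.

RR = 0.02900 / 0.09800 = 0.30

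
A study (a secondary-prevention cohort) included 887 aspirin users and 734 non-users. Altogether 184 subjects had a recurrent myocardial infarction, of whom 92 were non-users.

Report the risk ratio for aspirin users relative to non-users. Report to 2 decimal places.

0.83

aspirin users with the outcome: 184 − 92 = 92
aspirin users without the outcome: 887 − 92 = 795
non-users without the outcome: 734 − 92 = 642
risk, aspirin users = 92/887 = 0.1037
risk, non-users = 92/734 = 0.1253
RR = 0.1037 / 0.1253 = 0.83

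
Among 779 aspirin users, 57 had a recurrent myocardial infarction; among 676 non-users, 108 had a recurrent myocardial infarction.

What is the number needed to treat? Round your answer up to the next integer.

risk, aspirin users = 57/779 = 0.073171
risk, non-users = 108/676 = 0.159763
absolute risk difference = 0.086593
1 / 0.086593 = 11.548 → round up → 12

NNT = 12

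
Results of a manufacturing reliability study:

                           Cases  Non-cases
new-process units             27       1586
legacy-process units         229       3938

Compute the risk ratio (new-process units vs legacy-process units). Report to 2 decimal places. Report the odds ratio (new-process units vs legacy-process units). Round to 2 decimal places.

risk, new-process units = 27/1613 = 0.01674
risk, legacy-process units = 229/4167 = 0.05496
RR = 0.01674 / 0.05496 = 0.30
OR = (27 × 3938) / (1586 × 229) = 106326/363194 ≈ 0.29

RR = 0.30; OR = 0.29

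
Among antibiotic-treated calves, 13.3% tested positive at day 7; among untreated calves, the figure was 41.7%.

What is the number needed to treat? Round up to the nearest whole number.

absolute risk difference = 0.284000
1 / 0.284000 = 3.521 → round up → 4

NNT ≈ 4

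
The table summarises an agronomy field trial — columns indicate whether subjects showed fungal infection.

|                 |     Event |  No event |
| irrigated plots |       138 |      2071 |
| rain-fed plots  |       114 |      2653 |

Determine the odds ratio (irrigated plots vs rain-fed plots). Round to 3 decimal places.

1.551

odds, irrigated plots = 138/2071 = 0.06663
odds, rain-fed plots = 114/2653 = 0.04297
OR = 0.06663 / 0.04297 = 1.551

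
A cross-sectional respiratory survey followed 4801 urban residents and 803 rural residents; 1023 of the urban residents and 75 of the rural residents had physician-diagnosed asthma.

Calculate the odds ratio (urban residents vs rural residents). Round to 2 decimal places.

2.63

odds, urban residents = 1023/3778 = 0.2708
odds, rural residents = 75/728 = 0.1030
OR = 0.2708 / 0.1030 = 2.63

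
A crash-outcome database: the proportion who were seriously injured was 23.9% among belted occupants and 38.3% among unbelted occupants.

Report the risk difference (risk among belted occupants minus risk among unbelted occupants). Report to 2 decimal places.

risk difference = 0.2390 − 0.3830 = -0.14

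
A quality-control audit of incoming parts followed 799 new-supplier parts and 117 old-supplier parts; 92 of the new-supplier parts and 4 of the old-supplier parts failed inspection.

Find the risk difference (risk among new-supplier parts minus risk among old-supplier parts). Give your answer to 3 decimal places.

risk, new-supplier parts = 92/799 = 0.11514
risk, old-supplier parts = 4/117 = 0.03419
risk difference = 0.11514 − 0.03419 = 0.081

RD ≈ 0.081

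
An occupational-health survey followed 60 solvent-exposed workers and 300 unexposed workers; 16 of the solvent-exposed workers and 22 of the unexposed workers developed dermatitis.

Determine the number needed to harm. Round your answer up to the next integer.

risk, solvent-exposed workers = 16/60 = 0.266667
risk, unexposed workers = 22/300 = 0.073333
absolute risk difference = 0.193333
1 / 0.193333 = 5.172 → round up → 6

6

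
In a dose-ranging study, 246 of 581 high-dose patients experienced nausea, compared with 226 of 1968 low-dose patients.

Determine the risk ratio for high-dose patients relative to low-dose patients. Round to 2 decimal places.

3.69

risk, high-dose patients = 246/581 = 0.4234
risk, low-dose patients = 226/1968 = 0.1148
RR = 0.4234 / 0.1148 = 3.69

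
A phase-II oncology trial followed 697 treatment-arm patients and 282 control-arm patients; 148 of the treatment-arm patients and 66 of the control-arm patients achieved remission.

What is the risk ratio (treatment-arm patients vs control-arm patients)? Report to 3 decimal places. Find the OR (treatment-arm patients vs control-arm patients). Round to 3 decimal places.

risk, treatment-arm patients = 148/697 = 0.2123
risk, control-arm patients = 66/282 = 0.2340
RR = 0.2123 / 0.2340 = 0.907
odds, treatment-arm patients = 148/549 = 0.2696
odds, control-arm patients = 66/216 = 0.3056
OR = 0.2696 / 0.3056 = 0.882

RR = 0.907; OR = 0.882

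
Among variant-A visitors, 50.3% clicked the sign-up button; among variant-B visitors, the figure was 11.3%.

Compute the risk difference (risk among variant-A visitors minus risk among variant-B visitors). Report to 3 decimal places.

risk difference = 0.5030 − 0.1130 = 0.390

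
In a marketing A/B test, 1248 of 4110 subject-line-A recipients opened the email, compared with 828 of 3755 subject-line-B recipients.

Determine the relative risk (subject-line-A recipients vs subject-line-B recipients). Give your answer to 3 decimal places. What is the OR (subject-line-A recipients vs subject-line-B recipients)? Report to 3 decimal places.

risk, subject-line-A recipients = 1248/4110 = 0.3036
risk, subject-line-B recipients = 828/3755 = 0.2205
RR = 0.3036 / 0.2205 = 1.377
OR = (1248 × 2927) / (2862 × 828) = 3652896/2369736 ≈ 1.541

RR = 1.377; OR = 1.541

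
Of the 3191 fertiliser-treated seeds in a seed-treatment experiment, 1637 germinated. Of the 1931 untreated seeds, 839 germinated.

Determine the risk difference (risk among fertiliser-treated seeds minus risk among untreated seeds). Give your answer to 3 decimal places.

0.079

risk, fertiliser-treated seeds = 1637/3191 = 0.5130
risk, untreated seeds = 839/1931 = 0.4345
risk difference = 0.5130 − 0.4345 = 0.079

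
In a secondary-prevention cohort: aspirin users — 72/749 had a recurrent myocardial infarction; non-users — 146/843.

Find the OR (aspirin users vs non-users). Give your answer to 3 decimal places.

OR = (72 × 697) / (677 × 146) = 50184/98842 ≈ 0.508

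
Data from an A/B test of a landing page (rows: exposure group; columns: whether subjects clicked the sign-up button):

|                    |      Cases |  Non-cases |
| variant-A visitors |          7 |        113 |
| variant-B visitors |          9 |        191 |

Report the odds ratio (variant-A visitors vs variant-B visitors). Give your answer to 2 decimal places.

OR = (7 × 191) / (113 × 9) = 1337/1017 ≈ 1.31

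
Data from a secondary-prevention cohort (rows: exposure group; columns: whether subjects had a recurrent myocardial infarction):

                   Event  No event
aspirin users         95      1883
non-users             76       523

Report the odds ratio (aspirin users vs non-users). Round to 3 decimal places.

OR = (95 × 523) / (1883 × 76) = 49685/143108 ≈ 0.347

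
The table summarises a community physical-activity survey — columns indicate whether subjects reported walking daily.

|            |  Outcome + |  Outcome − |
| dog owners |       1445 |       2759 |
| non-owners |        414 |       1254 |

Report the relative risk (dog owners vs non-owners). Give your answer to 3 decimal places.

1.385

risk, dog owners = 1445/4204 = 0.3437
risk, non-owners = 414/1668 = 0.2482
RR = 0.3437 / 0.2482 = 1.385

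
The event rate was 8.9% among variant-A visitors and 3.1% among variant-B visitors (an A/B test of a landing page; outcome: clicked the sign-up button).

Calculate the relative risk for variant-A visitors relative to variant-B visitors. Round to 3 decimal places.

RR = 0.08900 / 0.03100 = 2.871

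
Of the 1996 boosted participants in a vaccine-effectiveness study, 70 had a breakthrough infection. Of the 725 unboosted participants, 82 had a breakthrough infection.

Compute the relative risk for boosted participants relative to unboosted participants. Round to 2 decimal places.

RR: 0.31

risk, boosted participants = 70/1996 = 0.03507
risk, unboosted participants = 82/725 = 0.11310
RR = 0.03507 / 0.11310 = 0.31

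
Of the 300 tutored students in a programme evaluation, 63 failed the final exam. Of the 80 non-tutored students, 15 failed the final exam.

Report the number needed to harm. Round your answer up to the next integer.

NNH: 45

risk, tutored students = 63/300 = 0.210000
risk, non-tutored students = 15/80 = 0.187500
absolute risk difference = 0.022500
1 / 0.022500 = 44.444 → round up → 45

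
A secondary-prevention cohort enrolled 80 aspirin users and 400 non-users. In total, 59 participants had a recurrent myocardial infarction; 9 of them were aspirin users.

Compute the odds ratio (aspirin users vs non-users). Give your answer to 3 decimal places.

0.887

aspirin users without the outcome: 80 − 9 = 71
non-users with the outcome: 59 − 9 = 50
non-users without the outcome: 400 − 50 = 350
odds, aspirin users = 9/71 = 0.1268
odds, non-users = 50/350 = 0.1429
OR = 0.1268 / 0.1429 = 0.887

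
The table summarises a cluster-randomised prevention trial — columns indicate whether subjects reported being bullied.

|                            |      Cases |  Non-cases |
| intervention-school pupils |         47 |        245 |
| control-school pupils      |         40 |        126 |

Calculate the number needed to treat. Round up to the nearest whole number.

risk, intervention-school pupils = 47/292 = 0.160959
risk, control-school pupils = 40/166 = 0.240964
absolute risk difference = 0.080005
1 / 0.080005 = 12.499 → round up → 13

13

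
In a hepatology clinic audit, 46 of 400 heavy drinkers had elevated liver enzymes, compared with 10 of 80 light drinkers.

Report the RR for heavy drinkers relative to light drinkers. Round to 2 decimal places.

RR: 0.92

risk, heavy drinkers = 46/400 = 0.1150
risk, light drinkers = 10/80 = 0.1250
RR = 0.1150 / 0.1250 = 0.92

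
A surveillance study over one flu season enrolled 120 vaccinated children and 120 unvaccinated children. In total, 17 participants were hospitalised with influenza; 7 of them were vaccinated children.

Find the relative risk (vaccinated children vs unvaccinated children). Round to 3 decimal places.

vaccinated children without the outcome: 120 − 7 = 113
unvaccinated children with the outcome: 17 − 7 = 10
unvaccinated children without the outcome: 120 − 10 = 110
risk, vaccinated children = 7/120 = 0.0583
risk, unvaccinated children = 10/120 = 0.0833
RR = 0.0583 / 0.0833 = 0.700

RR = 0.700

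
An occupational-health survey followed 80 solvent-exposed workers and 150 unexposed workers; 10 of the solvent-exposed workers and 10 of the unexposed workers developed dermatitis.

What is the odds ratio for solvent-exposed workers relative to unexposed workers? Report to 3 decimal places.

OR = (10 × 140) / (70 × 10) = 1400/700 ≈ 2.000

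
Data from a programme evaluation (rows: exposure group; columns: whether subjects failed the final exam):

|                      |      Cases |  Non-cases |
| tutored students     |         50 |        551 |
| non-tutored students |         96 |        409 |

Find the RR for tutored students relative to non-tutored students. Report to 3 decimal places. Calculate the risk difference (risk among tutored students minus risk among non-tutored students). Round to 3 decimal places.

risk, tutored students = 50/601 = 0.0832
risk, non-tutored students = 96/505 = 0.1901
RR = 0.0832 / 0.1901 = 0.438
risk difference = 0.0832 − 0.1901 = -0.107

RR = 0.438; RD = -0.107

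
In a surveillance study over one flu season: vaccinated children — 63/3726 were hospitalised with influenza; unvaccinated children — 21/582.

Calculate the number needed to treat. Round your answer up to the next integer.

53

risk, vaccinated children = 63/3726 = 0.016908
risk, unvaccinated children = 21/582 = 0.036082
absolute risk difference = 0.019174
1 / 0.019174 = 52.154 → round up → 53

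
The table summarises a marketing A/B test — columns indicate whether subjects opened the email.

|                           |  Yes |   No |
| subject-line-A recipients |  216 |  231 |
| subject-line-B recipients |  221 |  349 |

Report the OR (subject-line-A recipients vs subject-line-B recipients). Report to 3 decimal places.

OR = (216 × 349) / (231 × 221) = 75384/51051 ≈ 1.477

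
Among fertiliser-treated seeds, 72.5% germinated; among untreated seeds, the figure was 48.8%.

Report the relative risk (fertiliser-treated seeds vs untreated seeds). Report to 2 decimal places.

RR = 0.7250 / 0.4880 = 1.49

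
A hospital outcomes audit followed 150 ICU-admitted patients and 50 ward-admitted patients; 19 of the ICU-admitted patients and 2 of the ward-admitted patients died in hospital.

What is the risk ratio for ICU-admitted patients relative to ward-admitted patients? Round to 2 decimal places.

risk, ICU-admitted patients = 19/150 = 0.12667
risk, ward-admitted patients = 2/50 = 0.04000
RR = 0.12667 / 0.04000 = 3.17

3.17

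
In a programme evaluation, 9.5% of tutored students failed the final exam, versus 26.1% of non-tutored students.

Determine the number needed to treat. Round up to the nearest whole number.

7

absolute risk difference = 0.166000
1 / 0.166000 = 6.024 → round up → 7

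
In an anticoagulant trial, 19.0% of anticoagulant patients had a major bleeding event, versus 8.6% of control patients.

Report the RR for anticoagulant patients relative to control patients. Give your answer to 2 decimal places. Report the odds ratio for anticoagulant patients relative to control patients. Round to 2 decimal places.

RR = 2.21; OR = 2.49

RR = 0.1900 / 0.0860 = 2.21
odds, anticoagulant patients = 0.1900/0.8100 = 0.2346
odds, control patients = 0.0860/0.9140 = 0.0941
OR = 0.2346 / 0.0941 = 2.49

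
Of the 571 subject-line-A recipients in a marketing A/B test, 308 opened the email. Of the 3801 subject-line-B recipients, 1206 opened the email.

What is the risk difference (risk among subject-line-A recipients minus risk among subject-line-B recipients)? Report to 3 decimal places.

risk, subject-line-A recipients = 308/571 = 0.5394
risk, subject-line-B recipients = 1206/3801 = 0.3173
risk difference = 0.5394 − 0.3173 = 0.222

RD = 0.222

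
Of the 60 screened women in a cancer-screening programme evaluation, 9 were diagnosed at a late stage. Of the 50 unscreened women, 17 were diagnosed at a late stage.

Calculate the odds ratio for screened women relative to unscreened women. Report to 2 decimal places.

OR = (9 × 33) / (51 × 17) = 297/867 ≈ 0.34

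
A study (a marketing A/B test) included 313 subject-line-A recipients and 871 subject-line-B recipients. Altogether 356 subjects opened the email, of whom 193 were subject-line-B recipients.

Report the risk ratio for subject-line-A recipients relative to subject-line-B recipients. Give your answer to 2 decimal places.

RR ≈ 2.35

subject-line-A recipients with the outcome: 356 − 193 = 163
subject-line-A recipients without the outcome: 313 − 163 = 150
subject-line-B recipients without the outcome: 871 − 193 = 678
risk, subject-line-A recipients = 163/313 = 0.5208
risk, subject-line-B recipients = 193/871 = 0.2216
RR = 0.5208 / 0.2216 = 2.35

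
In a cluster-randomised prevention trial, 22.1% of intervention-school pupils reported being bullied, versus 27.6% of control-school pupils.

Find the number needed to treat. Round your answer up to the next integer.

absolute risk difference = 0.055000
1 / 0.055000 = 18.182 → round up → 19

NNT ≈ 19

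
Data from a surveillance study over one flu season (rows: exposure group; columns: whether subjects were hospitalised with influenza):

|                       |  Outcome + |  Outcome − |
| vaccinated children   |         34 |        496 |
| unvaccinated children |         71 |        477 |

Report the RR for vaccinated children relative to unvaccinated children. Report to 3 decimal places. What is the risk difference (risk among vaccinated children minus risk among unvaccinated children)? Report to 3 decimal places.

RR = 0.495; RD = -0.065

risk, vaccinated children = 34/530 = 0.0642
risk, unvaccinated children = 71/548 = 0.1296
RR = 0.0642 / 0.1296 = 0.495
risk difference = 0.0642 − 0.1296 = -0.065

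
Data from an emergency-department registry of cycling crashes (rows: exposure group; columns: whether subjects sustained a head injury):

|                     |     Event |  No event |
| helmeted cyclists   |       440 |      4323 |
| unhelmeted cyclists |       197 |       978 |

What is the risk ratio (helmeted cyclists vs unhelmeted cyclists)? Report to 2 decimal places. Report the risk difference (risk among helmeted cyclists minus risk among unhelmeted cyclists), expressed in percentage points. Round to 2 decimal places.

RR = 0.55; RD = -7.53

risk, helmeted cyclists = 440/4763 = 0.0924
risk, unhelmeted cyclists = 197/1175 = 0.1677
RR = 0.0924 / 0.1677 = 0.55
risk difference = 0.0924 − 0.1677 = -0.0753 → -7.53 percentage points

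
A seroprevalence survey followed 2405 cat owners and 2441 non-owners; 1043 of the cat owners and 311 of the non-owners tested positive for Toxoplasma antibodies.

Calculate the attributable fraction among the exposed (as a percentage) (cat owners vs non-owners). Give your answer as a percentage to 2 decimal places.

risk, cat owners = 1043/2405 = 0.4337
risk, non-owners = 311/2441 = 0.1274
AR% = (0.4337 − 0.1274) / 0.4337 = 0.7062 → 70.62%

70.62%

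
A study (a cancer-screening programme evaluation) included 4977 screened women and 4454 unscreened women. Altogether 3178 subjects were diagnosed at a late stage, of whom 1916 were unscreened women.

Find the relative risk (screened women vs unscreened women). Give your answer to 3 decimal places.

screened women with the outcome: 3178 − 1916 = 1262
screened women without the outcome: 4977 − 1262 = 3715
unscreened women without the outcome: 4454 − 1916 = 2538
risk, screened women = 1262/4977 = 0.2536
risk, unscreened women = 1916/4454 = 0.4302
RR = 0.2536 / 0.4302 = 0.589

RR = 0.589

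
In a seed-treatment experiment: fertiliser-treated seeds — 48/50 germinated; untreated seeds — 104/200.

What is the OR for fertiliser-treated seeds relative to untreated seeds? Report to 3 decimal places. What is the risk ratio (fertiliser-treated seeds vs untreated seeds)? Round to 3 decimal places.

OR = (48 × 96) / (2 × 104) = 4608/208 ≈ 22.154
risk, fertiliser-treated seeds = 48/50 = 0.9600
risk, untreated seeds = 104/200 = 0.5200
RR = 0.9600 / 0.5200 = 1.846

OR = 22.154; RR = 1.846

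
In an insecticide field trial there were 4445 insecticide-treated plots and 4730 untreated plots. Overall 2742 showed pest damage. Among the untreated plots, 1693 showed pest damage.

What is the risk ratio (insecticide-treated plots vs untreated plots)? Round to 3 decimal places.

0.659

insecticide-treated plots with the outcome: 2742 − 1693 = 1049
insecticide-treated plots without the outcome: 4445 − 1049 = 3396
untreated plots without the outcome: 4730 − 1693 = 3037
risk, insecticide-treated plots = 1049/4445 = 0.2360
risk, untreated plots = 1693/4730 = 0.3579
RR = 0.2360 / 0.3579 = 0.659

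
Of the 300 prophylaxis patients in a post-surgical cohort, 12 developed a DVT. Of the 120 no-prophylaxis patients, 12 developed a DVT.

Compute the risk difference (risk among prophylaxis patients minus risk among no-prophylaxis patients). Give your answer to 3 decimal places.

RD: -0.060

risk, prophylaxis patients = 12/300 = 0.04000
risk, no-prophylaxis patients = 12/120 = 0.10000
risk difference = 0.04000 − 0.10000 = -0.060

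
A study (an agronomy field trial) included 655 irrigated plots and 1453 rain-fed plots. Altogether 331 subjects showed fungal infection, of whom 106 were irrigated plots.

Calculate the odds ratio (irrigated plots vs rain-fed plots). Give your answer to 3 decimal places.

1.054

irrigated plots without the outcome: 655 − 106 = 549
rain-fed plots with the outcome: 331 − 106 = 225
rain-fed plots without the outcome: 1453 − 225 = 1228
odds, irrigated plots = 106/549 = 0.1931
odds, rain-fed plots = 225/1228 = 0.1832
OR = 0.1931 / 0.1832 = 1.054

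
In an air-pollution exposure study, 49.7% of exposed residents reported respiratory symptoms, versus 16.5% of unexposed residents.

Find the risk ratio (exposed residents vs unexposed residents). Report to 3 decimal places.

RR = 0.4970 / 0.1650 = 3.012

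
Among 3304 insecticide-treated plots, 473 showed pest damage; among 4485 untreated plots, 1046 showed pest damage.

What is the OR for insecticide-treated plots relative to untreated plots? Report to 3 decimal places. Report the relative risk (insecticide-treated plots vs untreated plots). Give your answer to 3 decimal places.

OR = 0.549; RR = 0.614

OR = (473 × 3439) / (2831 × 1046) = 1626647/2961226 ≈ 0.549
risk, insecticide-treated plots = 473/3304 = 0.1432
risk, untreated plots = 1046/4485 = 0.2332
RR = 0.1432 / 0.2332 = 0.614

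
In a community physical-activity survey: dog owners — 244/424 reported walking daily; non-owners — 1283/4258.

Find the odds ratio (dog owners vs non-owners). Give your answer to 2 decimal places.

OR = (244 × 2975) / (180 × 1283) = 725900/230940 ≈ 3.14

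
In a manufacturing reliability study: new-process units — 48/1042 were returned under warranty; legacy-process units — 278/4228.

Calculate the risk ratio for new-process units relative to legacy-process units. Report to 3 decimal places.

RR: 0.701

risk, new-process units = 48/1042 = 0.04607
risk, legacy-process units = 278/4228 = 0.06575
RR = 0.04607 / 0.06575 = 0.701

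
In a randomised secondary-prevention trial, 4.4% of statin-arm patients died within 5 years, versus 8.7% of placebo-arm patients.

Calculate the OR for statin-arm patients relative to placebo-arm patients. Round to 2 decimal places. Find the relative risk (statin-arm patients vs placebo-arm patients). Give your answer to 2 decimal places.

OR = 0.48; RR = 0.51

odds, statin-arm patients = 0.04400/0.95600 = 0.04603
odds, placebo-arm patients = 0.08700/0.91300 = 0.09529
OR = 0.04603 / 0.09529 = 0.48
RR = 0.04400 / 0.08700 = 0.51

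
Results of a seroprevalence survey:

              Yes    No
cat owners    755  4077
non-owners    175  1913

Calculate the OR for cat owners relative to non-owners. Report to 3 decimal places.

OR = (755 × 1913) / (4077 × 175) = 1444315/713475 ≈ 2.024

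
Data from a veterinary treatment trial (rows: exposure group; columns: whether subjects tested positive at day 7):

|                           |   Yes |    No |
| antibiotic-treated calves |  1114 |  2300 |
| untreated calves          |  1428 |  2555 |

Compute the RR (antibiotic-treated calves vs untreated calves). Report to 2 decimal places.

risk, antibiotic-treated calves = 1114/3414 = 0.3263
risk, untreated calves = 1428/3983 = 0.3585
RR = 0.3263 / 0.3585 = 0.91

RR = 0.91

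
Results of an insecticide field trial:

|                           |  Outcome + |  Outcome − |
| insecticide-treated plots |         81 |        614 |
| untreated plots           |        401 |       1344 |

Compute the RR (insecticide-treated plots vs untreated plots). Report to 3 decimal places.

risk, insecticide-treated plots = 81/695 = 0.1165
risk, untreated plots = 401/1745 = 0.2298
RR = 0.1165 / 0.2298 = 0.507

0.507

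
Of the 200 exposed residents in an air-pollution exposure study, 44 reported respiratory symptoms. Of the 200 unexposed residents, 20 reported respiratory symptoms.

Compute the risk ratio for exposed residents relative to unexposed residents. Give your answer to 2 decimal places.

risk, exposed residents = 44/200 = 0.2200
risk, unexposed residents = 20/200 = 0.1000
RR = 0.2200 / 0.1000 = 2.20

RR ≈ 2.20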